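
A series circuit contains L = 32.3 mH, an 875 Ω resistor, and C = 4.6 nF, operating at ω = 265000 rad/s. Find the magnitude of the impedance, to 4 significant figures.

7788 Ω

X_L = ωL = 8560 Ω
X_C = 1/(ωC) = 820.3 Ω
Net reactance X = X_L − X_C = 7739 Ω
Z = 875.0 + j7739 Ω
|Z| = √(875.0² + 7739²) = 7788 Ω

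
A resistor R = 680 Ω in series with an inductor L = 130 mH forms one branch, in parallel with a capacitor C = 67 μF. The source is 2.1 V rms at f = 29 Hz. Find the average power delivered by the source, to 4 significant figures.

ω = 2πf = 182.2 rad/s
X_L = ωL = 23.69 Ω
X_C = 1/(ωC) = 81.91 Ω
Branch 1 (R+jX_L): Z₁ = 680.0 + j23.69 Ω, |Z₁| = 680.4 Ω
Branch 2 (−jX_C): Z₂ = −j81.91 Ω
Parallel: Z = Z₁Z₂/(Z₁+Z₂), |Z| = 81.66 Ω, ∠Z = -83.11°
I = V/|Z| = 25.72 mA
P = VI cos φ = 2.1 × 0.02572 × cos(-83.11°) = 6.477 mW

6.477 mW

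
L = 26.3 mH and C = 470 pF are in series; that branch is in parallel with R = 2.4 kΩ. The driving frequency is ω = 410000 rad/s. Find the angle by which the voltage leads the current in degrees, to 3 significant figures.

X_L = ωL = 10800 Ω
X_C = 1/(ωC) = 5190 Ω
Branch 1: Z₁ = R = 2400 Ω
Branch 2 (series LC): Z₂ = j(X_L − X_C) = j5590 Ω
Parallel: Z = Z₁Z₂/(Z₁+Z₂), |Z| = 2210 Ω, ∠Z = 23.2°

23.2°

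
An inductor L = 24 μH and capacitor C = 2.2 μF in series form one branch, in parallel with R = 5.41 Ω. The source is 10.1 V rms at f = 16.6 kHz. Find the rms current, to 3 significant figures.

5.76 A

ω = 2πf = 104300 rad/s
X_L = ωL = 2.50 Ω
X_C = 1/(ωC) = 4.36 Ω
Branch 1: Z₁ = R = 5.41 Ω
Branch 2 (series LC): Z₂ = j(X_L − X_C) = −j1.85 Ω
Parallel: Z = Z₁Z₂/(Z₁+Z₂), |Z| = 1.75 Ω, ∠Z = -71.1°
I = V/|Z| = 10.1/1.75 = 5.76 A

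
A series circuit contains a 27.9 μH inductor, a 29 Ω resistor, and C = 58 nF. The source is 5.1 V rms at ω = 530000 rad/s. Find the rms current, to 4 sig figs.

X_L = ωL = 14.79 Ω
X_C = 1/(ωC) = 32.53 Ω
Net reactance X = X_L − X_C = -17.74 Ω
Z = 29.00 − j17.74 Ω
|Z| = √(29.00² + 17.74²) = 34.00 Ω
I = V/|Z| = 5.1/34.00 = 150.0 mA

150.0 mA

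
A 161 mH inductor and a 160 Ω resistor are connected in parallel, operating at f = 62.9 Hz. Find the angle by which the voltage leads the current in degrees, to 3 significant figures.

ω = 2πf = 395.2 rad/s
X_L = ωL = 63.6 Ω
Parallel: admittances add. Y = 1/R + 1/(jωL)
Y = (0.00625 − j0.0157) S
|Y| = 0.0169 S → |Z| = 1/|Y| = 59.1 Ω, ∠Z = −∠Y = 68.3°

68.3°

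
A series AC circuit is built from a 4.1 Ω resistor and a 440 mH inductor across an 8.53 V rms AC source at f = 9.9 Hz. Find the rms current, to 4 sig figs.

ω = 2πf = 62.20 rad/s
X_L = ωL = 27.37 Ω
Z = 4.100 + j27.37 Ω
|Z| = √(4.100² + 27.37²) = 27.67 Ω
I = V/|Z| = 8.53/27.67 = 308.2 mA

308.2 mA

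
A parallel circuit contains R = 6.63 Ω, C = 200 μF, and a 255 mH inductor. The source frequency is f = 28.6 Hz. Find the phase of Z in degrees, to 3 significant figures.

-5.35°

ω = 2πf = 179.7 rad/s
X_L = ωL = 45.8 Ω
X_C = 1/(ωC) = 27.8 Ω
Parallel: admittances add. Y = 1/R + 1/(jωL) + jωC
Y = (0.151 + j0.0141) S
|Y| = 0.151 S → |Z| = 1/|Y| = 6.60 Ω, ∠Z = −∠Y = -5.35°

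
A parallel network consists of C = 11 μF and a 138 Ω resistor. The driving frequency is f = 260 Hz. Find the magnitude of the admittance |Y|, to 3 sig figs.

19.4 mS

ω = 2πf = 1634 rad/s
X_C = 1/(ωC) = 55.6 Ω
Parallel: admittances add. Y = 1/R + jωC
Y = (0.00725 + j0.0180) S
|Y| = 0.0194 S → |Z| = 1/|Y| = 51.6 Ω, ∠Z = −∠Y = -68.0°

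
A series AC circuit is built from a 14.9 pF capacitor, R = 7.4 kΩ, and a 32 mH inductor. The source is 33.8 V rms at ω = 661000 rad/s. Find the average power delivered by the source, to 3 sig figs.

X_L = ωL = 21200 Ω
X_C = 1/(ωC) = 102000 Ω
Net reactance X = X_L − X_C = -80400 Ω
Z = 7400 − j80400 Ω
|Z| = √(7400² + 80400²) = 80700 Ω
∠Z = arctan(-80400/7400) = -84.7°
I = V/|Z| = 419 μA
P = VI cos φ = 33.8 × 0.000419 × cos(-84.7°) = 1.30 mW

1.30 mW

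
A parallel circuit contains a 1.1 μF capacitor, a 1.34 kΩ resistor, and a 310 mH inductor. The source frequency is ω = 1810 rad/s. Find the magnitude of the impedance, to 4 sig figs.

1290 Ω

X_L = ωL = 561.1 Ω
X_C = 1/(ωC) = 502.3 Ω
Parallel: admittances add. Y = 1/R + 1/(jωL) + jωC
Y = (0.0007463 + j0.0002088) S
|Y| = 0.0007749 S → |Z| = 1/|Y| = 1290 Ω, ∠Z = −∠Y = -15.63°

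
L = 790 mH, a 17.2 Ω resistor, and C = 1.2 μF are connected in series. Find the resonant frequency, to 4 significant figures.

163.5 Hz

ω₀ = 1/√(LC) = 1/√(0.79 × 1.2e-06) = 1027 rad/s
f₀ = ω₀/(2π) = 163.5 Hz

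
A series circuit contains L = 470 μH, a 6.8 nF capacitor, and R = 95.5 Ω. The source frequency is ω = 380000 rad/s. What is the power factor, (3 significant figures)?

0.417

X_L = ωL = 179 Ω
X_C = 1/(ωC) = 387 Ω
Net reactance X = X_L − X_C = -208 Ω
Z = 95.5 − j208 Ω
|Z| = √(95.5² + 208²) = 229 Ω
∠Z = arctan(-208/95.5) = -65.4°
cos φ = cos(-65.4°) = 0.417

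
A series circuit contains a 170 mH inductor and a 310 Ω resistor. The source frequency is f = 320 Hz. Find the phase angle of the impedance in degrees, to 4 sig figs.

ω = 2πf = 2011 rad/s
X_L = ωL = 341.8 Ω
Z = 310.0 + j341.8 Ω
|Z| = √(310.0² + 341.8²) = 461.4 Ω
∠Z = arctan(341.8/310.0) = 47.79°

47.79°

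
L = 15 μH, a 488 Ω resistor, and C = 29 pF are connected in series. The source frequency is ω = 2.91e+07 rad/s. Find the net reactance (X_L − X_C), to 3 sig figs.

X_L = ωL = 436 Ω
X_C = 1/(ωC) = 1180 Ω
X = 436 − 1180 = -748 Ω

-748 Ω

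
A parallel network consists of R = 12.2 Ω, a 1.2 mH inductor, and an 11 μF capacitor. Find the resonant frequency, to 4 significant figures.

ω₀ = 1/√(LC) = 1/√(0.0012 × 1.1e-05) = 8704 rad/s
f₀ = ω₀/(2π) = 1.385 kHz

1.385 kHz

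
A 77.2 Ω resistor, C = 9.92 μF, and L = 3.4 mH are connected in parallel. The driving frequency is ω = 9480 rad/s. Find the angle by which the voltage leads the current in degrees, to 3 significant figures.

-78.4°

X_L = ωL = 32.2 Ω
X_C = 1/(ωC) = 10.6 Ω
Parallel: admittances add. Y = 1/R + 1/(jωL) + jωC
Y = (0.0130 + j0.0630) S
|Y| = 0.0643 S → |Z| = 1/|Y| = 15.5 Ω, ∠Z = −∠Y = -78.4°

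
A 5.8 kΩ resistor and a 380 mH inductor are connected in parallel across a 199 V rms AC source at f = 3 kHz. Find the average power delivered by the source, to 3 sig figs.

ω = 2πf = 18850 rad/s
X_L = ωL = 7160 Ω
Parallel: admittances add. Y = 1/R + 1/(jωL)
Y = (0.000172 − j0.000140) S
|Y| = 0.000222 S → |Z| = 1/|Y| = 4510 Ω, ∠Z = −∠Y = 39.0°
I = V/|Z| = 44.1 mA
P = VI cos φ = 199 × 0.0441 × cos(39.0°) = 6.83 W

6.83 W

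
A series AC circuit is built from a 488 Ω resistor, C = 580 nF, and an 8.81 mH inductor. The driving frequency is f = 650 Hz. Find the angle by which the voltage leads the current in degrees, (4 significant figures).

ω = 2πf = 4084 rad/s
X_L = ωL = 35.98 Ω
X_C = 1/(ωC) = 422.2 Ω
Net reactance X = X_L − X_C = -386.2 Ω
Z = 488.0 − j386.2 Ω
|Z| = √(488.0² + 386.2²) = 622.3 Ω
∠Z = arctan(-386.2/488.0) = -38.36°

-38.36°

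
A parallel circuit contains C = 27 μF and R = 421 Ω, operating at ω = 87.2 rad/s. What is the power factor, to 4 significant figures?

0.7102

X_C = 1/(ωC) = 424.7 Ω
Parallel: admittances add. Y = 1/R + jωC
Y = (0.002375 + j0.002354) S
|Y| = 0.003344 S → |Z| = 1/|Y| = 299.0 Ω, ∠Z = −∠Y = -44.75°
cos φ = cos(-44.75°) = 0.7102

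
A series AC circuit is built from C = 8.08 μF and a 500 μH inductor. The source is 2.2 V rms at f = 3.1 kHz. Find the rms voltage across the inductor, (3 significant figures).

ω = 2πf = 19480 rad/s
X_L = ωL = 9.74 Ω
X_C = 1/(ωC) = 6.35 Ω
Net reactance X = X_L − X_C = 3.38 Ω
Z = j3.38 Ω
|Z| = √(0² + 3.38²) = 3.38 Ω
I = V/|Z| = 650 mA
V_L = I·|Z_L| = 0.650 × 9.74 = 6.33 V

6.33 V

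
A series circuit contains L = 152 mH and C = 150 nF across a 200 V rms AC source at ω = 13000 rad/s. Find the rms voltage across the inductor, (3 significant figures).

X_L = ωL = 1980 Ω
X_C = 1/(ωC) = 513 Ω
Net reactance X = X_L − X_C = 1460 Ω
Z = j1460 Ω
|Z| = √(0² + 1460²) = 1460 Ω
I = V/|Z| = 137 mA
V_L = I·|Z_L| = 0.137 × 1980 = 270 V

270 V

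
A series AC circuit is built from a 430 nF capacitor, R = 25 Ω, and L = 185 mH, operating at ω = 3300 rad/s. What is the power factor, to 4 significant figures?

0.2565

X_L = ωL = 610.5 Ω
X_C = 1/(ωC) = 704.7 Ω
Net reactance X = X_L − X_C = -94.22 Ω
Z = 25.00 − j94.22 Ω
|Z| = √(25.00² + 94.22²) = 97.48 Ω
∠Z = arctan(-94.22/25.00) = -75.14°
cos φ = cos(-75.14°) = 0.2565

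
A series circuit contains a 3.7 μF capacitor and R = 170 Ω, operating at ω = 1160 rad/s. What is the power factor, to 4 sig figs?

0.5894

X_C = 1/(ωC) = 233.0 Ω
Z = 170.0 − j233.0 Ω
|Z| = √(170.0² + 233.0²) = 288.4 Ω
∠Z = arctan(-233.0/170.0) = -53.88°
cos φ = cos(-53.88°) = 0.5894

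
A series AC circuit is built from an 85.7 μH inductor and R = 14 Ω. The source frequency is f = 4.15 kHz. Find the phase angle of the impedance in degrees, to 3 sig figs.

9.07°

ω = 2πf = 26080 rad/s
X_L = ωL = 2.23 Ω
Z = 14.0 + j2.23 Ω
|Z| = √(14.0² + 2.23²) = 14.2 Ω
∠Z = arctan(2.23/14.0) = 9.07°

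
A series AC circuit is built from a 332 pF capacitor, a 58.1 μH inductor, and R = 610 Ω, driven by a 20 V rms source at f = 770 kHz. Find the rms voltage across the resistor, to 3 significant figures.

17.5 V

ω = 2πf = 4.838e+06 rad/s
X_L = ωL = 281 Ω
X_C = 1/(ωC) = 623 Ω
Net reactance X = X_L − X_C = -341 Ω
Z = 610 − j341 Ω
|Z| = √(610² + 341²) = 699 Ω
I = V/|Z| = 28.6 mA
V_R = I·|Z_R| = 0.0286 × 610 = 17.5 V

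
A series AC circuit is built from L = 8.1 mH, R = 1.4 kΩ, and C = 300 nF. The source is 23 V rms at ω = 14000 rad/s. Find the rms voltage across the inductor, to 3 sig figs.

X_L = ωL = 113 Ω
X_C = 1/(ωC) = 238 Ω
Net reactance X = X_L − X_C = -125 Ω
Z = 1400 − j125 Ω
|Z| = √(1400² + 125²) = 1410 Ω
I = V/|Z| = 16.4 mA
V_L = I·|Z_L| = 0.0164 × 113 = 1.86 V

1.86 V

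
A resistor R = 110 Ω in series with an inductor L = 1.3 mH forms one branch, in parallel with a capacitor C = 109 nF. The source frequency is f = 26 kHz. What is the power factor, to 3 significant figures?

ω = 2πf = 163400 rad/s
X_L = ωL = 212 Ω
X_C = 1/(ωC) = 56.2 Ω
Branch 1 (R+jX_L): Z₁ = 110 + j212 Ω, |Z₁| = 239 Ω
Branch 2 (−jX_C): Z₂ = −j56.2 Ω
Parallel: Z = Z₁Z₂/(Z₁+Z₂), |Z| = 70.3 Ω, ∠Z = -82.2°
cos φ = cos(-82.2°) = 0.135

0.135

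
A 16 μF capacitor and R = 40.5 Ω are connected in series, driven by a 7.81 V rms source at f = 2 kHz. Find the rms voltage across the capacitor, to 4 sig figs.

0.9520 V

ω = 2πf = 12570 rad/s
X_C = 1/(ωC) = 4.974 Ω
Z = 40.50 − j4.974 Ω
|Z| = √(40.50² + 4.974²) = 40.80 Ω
I = V/|Z| = 191.4 mA
V_C = I·|Z_C| = 0.1914 × 4.974 = 0.9520 V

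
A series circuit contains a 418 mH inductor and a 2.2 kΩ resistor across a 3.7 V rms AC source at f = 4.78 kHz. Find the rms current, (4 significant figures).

290.3 μA

ω = 2πf = 30030 rad/s
X_L = ωL = 12550 Ω
Z = 2200 + j12550 Ω
|Z| = √(2200² + 12550²) = 12750 Ω
I = V/|Z| = 3.7/12750 = 290.3 μA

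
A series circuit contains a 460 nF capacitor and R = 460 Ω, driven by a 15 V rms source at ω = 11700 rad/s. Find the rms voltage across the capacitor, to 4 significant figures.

X_C = 1/(ωC) = 185.8 Ω
Z = 460.0 − j185.8 Ω
|Z| = √(460.0² + 185.8²) = 496.1 Ω
I = V/|Z| = 30.24 mA
V_C = I·|Z_C| = 0.03024 × 185.8 = 5.618 V

5.618 V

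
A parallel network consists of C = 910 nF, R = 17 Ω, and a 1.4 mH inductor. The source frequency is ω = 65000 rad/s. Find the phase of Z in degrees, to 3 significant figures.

-39.3°

X_L = ωL = 91.0 Ω
X_C = 1/(ωC) = 16.9 Ω
Parallel: admittances add. Y = 1/R + 1/(jωL) + jωC
Y = (0.0588 + j0.0482) S
|Y| = 0.0760 S → |Z| = 1/|Y| = 13.2 Ω, ∠Z = −∠Y = -39.3°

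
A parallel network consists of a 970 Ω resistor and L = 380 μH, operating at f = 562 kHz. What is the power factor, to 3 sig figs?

ω = 2πf = 3.531e+06 rad/s
X_L = ωL = 1340 Ω
Parallel: admittances add. Y = 1/R + 1/(jωL)
Y = (0.00103 − j0.000745) S
|Y| = 0.00127 S → |Z| = 1/|Y| = 786 Ω, ∠Z = −∠Y = 35.9°
cos φ = cos(35.9°) = 0.810

0.810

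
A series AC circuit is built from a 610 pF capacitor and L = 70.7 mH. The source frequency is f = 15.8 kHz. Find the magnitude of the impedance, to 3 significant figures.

9490 Ω

ω = 2πf = 99270 rad/s
X_L = ωL = 7020 Ω
X_C = 1/(ωC) = 16500 Ω
Net reactance X = X_L − X_C = -9490 Ω
Z = − j9490 Ω
|Z| = √(0² + 9490²) = 9490 Ω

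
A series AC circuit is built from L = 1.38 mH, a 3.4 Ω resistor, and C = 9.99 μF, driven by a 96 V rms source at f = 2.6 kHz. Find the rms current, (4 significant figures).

5.726 A

ω = 2πf = 16340 rad/s
X_L = ωL = 22.54 Ω
X_C = 1/(ωC) = 6.127 Ω
Net reactance X = X_L − X_C = 16.42 Ω
Z = 3.400 + j16.42 Ω
|Z| = √(3.400² + 16.42²) = 16.76 Ω
I = V/|Z| = 96/16.76 = 5.726 A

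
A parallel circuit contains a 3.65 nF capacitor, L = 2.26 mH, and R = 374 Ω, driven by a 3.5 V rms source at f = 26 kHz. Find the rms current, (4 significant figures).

11.93 mA

ω = 2πf = 163400 rad/s
X_L = ωL = 369.2 Ω
X_C = 1/(ωC) = 1677 Ω
Parallel: admittances add. Y = 1/R + 1/(jωL) + jωC
Y = (0.002674 − j0.002112) S
|Y| = 0.003407 S → |Z| = 1/|Y| = 293.5 Ω, ∠Z = −∠Y = 38.31°
I = V/|Z| = 3.5/293.5 = 11.93 mA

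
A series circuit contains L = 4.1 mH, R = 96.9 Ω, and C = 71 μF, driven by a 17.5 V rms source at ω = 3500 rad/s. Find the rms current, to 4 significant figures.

X_L = ωL = 14.35 Ω
X_C = 1/(ωC) = 4.024 Ω
Net reactance X = X_L − X_C = 10.33 Ω
Z = 96.90 + j10.33 Ω
|Z| = √(96.90² + 10.33²) = 97.45 Ω
I = V/|Z| = 17.5/97.45 = 179.6 mA

179.6 mA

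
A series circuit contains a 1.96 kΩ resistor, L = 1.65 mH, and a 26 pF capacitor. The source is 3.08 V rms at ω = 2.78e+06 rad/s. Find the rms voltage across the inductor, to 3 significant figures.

X_L = ωL = 4590 Ω
X_C = 1/(ωC) = 13800 Ω
Net reactance X = X_L − X_C = -9250 Ω
Z = 1960 − j9250 Ω
|Z| = √(1960² + 9250²) = 9450 Ω
I = V/|Z| = 326 μA
V_L = I·|Z_L| = 0.000326 × 4590 = 1.49 V

1.49 V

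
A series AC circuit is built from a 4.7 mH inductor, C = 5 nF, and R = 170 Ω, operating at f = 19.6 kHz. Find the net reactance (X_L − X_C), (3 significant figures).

-1050 Ω

ω = 2πf = 123200 rad/s
X_L = ωL = 579 Ω
X_C = 1/(ωC) = 1620 Ω
X = 579 − 1620 = -1050 Ω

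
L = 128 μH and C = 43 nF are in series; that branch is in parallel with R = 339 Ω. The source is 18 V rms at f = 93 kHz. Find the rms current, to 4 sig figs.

517.1 mA

ω = 2πf = 584300 rad/s
X_L = ωL = 74.80 Ω
X_C = 1/(ωC) = 39.80 Ω
Branch 1: Z₁ = R = 339.0 Ω
Branch 2 (series LC): Z₂ = j(X_L − X_C) = j35.00 Ω
Parallel: Z = Z₁Z₂/(Z₁+Z₂), |Z| = 34.81 Ω, ∠Z = 84.11°
I = V/|Z| = 18/34.81 = 517.1 mA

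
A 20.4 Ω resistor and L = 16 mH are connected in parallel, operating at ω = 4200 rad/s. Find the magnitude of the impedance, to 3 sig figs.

19.5 Ω

X_L = ωL = 67.2 Ω
Parallel: admittances add. Y = 1/R + 1/(jωL)
Y = (0.0490 − j0.0149) S
|Y| = 0.0512 S → |Z| = 1/|Y| = 19.5 Ω, ∠Z = −∠Y = 16.9°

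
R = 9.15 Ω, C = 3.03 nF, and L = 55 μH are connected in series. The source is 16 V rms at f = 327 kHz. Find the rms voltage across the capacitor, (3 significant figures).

ω = 2πf = 2.055e+06 rad/s
X_L = ωL = 113 Ω
X_C = 1/(ωC) = 161 Ω
Net reactance X = X_L − X_C = -47.6 Ω
Z = 9.15 − j47.6 Ω
|Z| = √(9.15² + 47.6²) = 48.5 Ω
I = V/|Z| = 330 mA
V_C = I·|Z_C| = 0.330 × 161 = 53.0 V

53.0 V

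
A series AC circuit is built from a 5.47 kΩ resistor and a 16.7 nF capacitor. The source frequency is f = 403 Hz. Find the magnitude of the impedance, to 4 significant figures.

24270 Ω

ω = 2πf = 2532 rad/s
X_C = 1/(ωC) = 23650 Ω
Z = 5470 − j23650 Ω
|Z| = √(5470² + 23650²) = 24270 Ω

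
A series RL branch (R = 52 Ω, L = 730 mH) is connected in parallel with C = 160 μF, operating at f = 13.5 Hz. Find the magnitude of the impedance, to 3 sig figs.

ω = 2πf = 84.82 rad/s
X_L = ωL = 61.9 Ω
X_C = 1/(ωC) = 73.7 Ω
Branch 1 (R+jX_L): Z₁ = 52.0 + j61.9 Ω, |Z₁| = 80.9 Ω
Branch 2 (−jX_C): Z₂ = −j73.7 Ω
Parallel: Z = Z₁Z₂/(Z₁+Z₂), |Z| = 112 Ω, ∠Z = -27.3°

112 Ω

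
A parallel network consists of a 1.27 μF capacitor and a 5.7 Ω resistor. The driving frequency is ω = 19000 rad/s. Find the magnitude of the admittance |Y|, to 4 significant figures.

X_C = 1/(ωC) = 41.44 Ω
Parallel: admittances add. Y = 1/R + jωC
Y = (0.1754 + j0.02413) S
|Y| = 0.1771 S → |Z| = 1/|Y| = 5.647 Ω, ∠Z = −∠Y = -7.831°

177.1 mS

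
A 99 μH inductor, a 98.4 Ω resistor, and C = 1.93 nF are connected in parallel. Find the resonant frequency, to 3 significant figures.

364 kHz

ω₀ = 1/√(LC) = 1/√(9.9e-05 × 1.93e-09) = 2.288e+06 rad/s
f₀ = ω₀/(2π) = 364 kHz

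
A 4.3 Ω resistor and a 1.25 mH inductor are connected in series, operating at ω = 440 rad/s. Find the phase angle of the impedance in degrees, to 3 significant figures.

7.29°

X_L = ωL = 0.550 Ω
Z = 4.30 + j0.550 Ω
|Z| = √(4.30² + 0.550²) = 4.34 Ω
∠Z = arctan(0.550/4.30) = 7.29°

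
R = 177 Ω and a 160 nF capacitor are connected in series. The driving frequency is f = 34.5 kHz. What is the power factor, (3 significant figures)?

0.987

ω = 2πf = 216800 rad/s
X_C = 1/(ωC) = 28.8 Ω
Z = 177 − j28.8 Ω
|Z| = √(177² + 28.8²) = 179 Ω
∠Z = arctan(-28.8/177) = -9.25°
cos φ = cos(-9.25°) = 0.987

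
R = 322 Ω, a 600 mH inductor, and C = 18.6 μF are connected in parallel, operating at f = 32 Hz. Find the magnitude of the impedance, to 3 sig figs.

182 Ω

ω = 2πf = 201.1 rad/s
X_L = ωL = 121 Ω
X_C = 1/(ωC) = 267 Ω
Parallel: admittances add. Y = 1/R + 1/(jωL) + jωC
Y = (0.00311 − j0.00455) S
|Y| = 0.00551 S → |Z| = 1/|Y| = 182 Ω, ∠Z = −∠Y = 55.7°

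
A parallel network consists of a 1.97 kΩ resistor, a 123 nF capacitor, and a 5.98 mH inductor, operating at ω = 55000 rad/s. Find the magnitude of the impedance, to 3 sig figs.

266 Ω

X_L = ωL = 329 Ω
X_C = 1/(ωC) = 148 Ω
Parallel: admittances add. Y = 1/R + 1/(jωL) + jωC
Y = (0.000508 + j0.00372) S
|Y| = 0.00376 S → |Z| = 1/|Y| = 266 Ω, ∠Z = −∠Y = -82.2°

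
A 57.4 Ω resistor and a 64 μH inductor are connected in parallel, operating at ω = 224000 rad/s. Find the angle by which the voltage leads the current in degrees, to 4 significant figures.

X_L = ωL = 14.34 Ω
Parallel: admittances add. Y = 1/R + 1/(jωL)
Y = (0.01742 − j0.06975) S
|Y| = 0.07190 S → |Z| = 1/|Y| = 13.91 Ω, ∠Z = −∠Y = 75.98°

75.98°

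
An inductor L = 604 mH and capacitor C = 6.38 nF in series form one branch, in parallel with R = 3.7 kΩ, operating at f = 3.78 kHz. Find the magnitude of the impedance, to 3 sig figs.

3340 Ω

ω = 2πf = 23750 rad/s
X_L = ωL = 14300 Ω
X_C = 1/(ωC) = 6600 Ω
Branch 1: Z₁ = R = 3700 Ω
Branch 2 (series LC): Z₂ = j(X_L − X_C) = j7750 Ω
Parallel: Z = Z₁Z₂/(Z₁+Z₂), |Z| = 3340 Ω, ∠Z = 25.5°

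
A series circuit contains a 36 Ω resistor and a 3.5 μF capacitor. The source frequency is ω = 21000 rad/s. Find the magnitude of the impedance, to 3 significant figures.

X_C = 1/(ωC) = 13.6 Ω
Z = 36.0 − j13.6 Ω
|Z| = √(36.0² + 13.6²) = 38.5 Ω

38.5 Ω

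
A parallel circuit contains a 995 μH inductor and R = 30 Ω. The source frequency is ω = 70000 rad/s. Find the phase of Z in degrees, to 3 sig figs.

23.3°

X_L = ωL = 69.7 Ω
Parallel: admittances add. Y = 1/R + 1/(jωL)
Y = (0.0333 − j0.0144) S
|Y| = 0.0363 S → |Z| = 1/|Y| = 27.6 Ω, ∠Z = −∠Y = 23.3°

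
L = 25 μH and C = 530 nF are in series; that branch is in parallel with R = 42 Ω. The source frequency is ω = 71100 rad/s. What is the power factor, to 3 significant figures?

0.508

X_L = ωL = 1.78 Ω
X_C = 1/(ωC) = 26.5 Ω
Branch 1: Z₁ = R = 42.0 Ω
Branch 2 (series LC): Z₂ = j(X_L − X_C) = −j24.8 Ω
Parallel: Z = Z₁Z₂/(Z₁+Z₂), |Z| = 21.3 Ω, ∠Z = -59.5°
cos φ = cos(-59.5°) = 0.508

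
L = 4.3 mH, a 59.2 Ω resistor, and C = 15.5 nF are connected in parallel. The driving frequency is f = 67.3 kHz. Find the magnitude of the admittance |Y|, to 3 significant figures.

17.9 mS

ω = 2πf = 422900 rad/s
X_L = ωL = 1820 Ω
X_C = 1/(ωC) = 153 Ω
Parallel: admittances add. Y = 1/R + 1/(jωL) + jωC
Y = (0.0169 + j0.00600) S
|Y| = 0.0179 S → |Z| = 1/|Y| = 55.8 Ω, ∠Z = −∠Y = -19.6°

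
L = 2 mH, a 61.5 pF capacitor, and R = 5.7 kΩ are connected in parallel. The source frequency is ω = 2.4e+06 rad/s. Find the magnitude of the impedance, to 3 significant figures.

X_L = ωL = 4800 Ω
X_C = 1/(ωC) = 6780 Ω
Parallel: admittances add. Y = 1/R + 1/(jωL) + jωC
Y = (0.000175 − j6.07e-05) S
|Y| = 0.000186 S → |Z| = 1/|Y| = 5390 Ω, ∠Z = −∠Y = 19.1°

5390 Ω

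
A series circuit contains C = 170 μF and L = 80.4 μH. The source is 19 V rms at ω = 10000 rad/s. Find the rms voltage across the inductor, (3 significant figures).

70.8 V

X_L = ωL = 0.804 Ω
X_C = 1/(ωC) = 0.588 Ω
Net reactance X = X_L − X_C = 0.216 Ω
Z = j0.216 Ω
|Z| = √(0² + 0.216²) = 0.216 Ω
I = V/|Z| = 88.1 A
V_L = I·|Z_L| = 88.1 × 0.804 = 70.8 V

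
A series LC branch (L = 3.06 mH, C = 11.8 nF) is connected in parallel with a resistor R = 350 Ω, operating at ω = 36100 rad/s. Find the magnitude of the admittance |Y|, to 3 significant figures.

2.89 mS

X_L = ωL = 110 Ω
X_C = 1/(ωC) = 2350 Ω
Branch 1: Z₁ = R = 350 Ω
Branch 2 (series LC): Z₂ = j(X_L − X_C) = −j2240 Ω
Parallel: Z = Z₁Z₂/(Z₁+Z₂), |Z| = 346 Ω, ∠Z = -8.89°
|Y| = 1/|Z| = 2.89 mS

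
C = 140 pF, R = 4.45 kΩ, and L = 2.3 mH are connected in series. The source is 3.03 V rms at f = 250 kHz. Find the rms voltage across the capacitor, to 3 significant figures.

ω = 2πf = 1.571e+06 rad/s
X_L = ωL = 3610 Ω
X_C = 1/(ωC) = 4550 Ω
Net reactance X = X_L − X_C = -934 Ω
Z = 4450 − j934 Ω
|Z| = √(4450² + 934²) = 4550 Ω
I = V/|Z| = 666 μA
V_C = I·|Z_C| = 0.000666 × 4550 = 3.03 V

3.03 V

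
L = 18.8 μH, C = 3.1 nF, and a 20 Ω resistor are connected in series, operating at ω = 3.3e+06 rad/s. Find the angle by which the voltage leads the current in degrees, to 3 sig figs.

X_L = ωL = 62.0 Ω
X_C = 1/(ωC) = 97.8 Ω
Net reactance X = X_L − X_C = -35.7 Ω
Z = 20.0 − j35.7 Ω
|Z| = √(20.0² + 35.7²) = 40.9 Ω
∠Z = arctan(-35.7/20.0) = -60.7°

-60.7°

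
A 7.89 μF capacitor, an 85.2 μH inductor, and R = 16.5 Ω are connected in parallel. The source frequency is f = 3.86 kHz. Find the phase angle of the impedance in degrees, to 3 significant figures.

78.3°

ω = 2πf = 24250 rad/s
X_L = ωL = 2.07 Ω
X_C = 1/(ωC) = 5.23 Ω
Parallel: admittances add. Y = 1/R + 1/(jωL) + jωC
Y = (0.0606 − j0.293) S
|Y| = 0.299 S → |Z| = 1/|Y| = 3.35 Ω, ∠Z = −∠Y = 78.3°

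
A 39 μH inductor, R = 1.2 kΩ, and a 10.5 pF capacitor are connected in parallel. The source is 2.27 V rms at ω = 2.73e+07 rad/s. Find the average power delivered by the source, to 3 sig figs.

X_L = ωL = 1060 Ω
X_C = 1/(ωC) = 3490 Ω
Parallel: admittances add. Y = 1/R + 1/(jωL) + jωC
Y = (0.000833 − j0.000653) S
|Y| = 0.00106 S → |Z| = 1/|Y| = 945 Ω, ∠Z = −∠Y = 38.1°
I = V/|Z| = 2.40 mA
P = VI cos φ = 2.27 × 0.00240 × cos(38.1°) = 4.29 mW

4.29 mW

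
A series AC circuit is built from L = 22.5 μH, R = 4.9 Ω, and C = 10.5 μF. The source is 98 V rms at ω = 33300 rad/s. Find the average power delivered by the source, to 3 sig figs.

X_L = ωL = 0.749 Ω
X_C = 1/(ωC) = 2.86 Ω
Net reactance X = X_L − X_C = -2.11 Ω
Z = 4.90 − j2.11 Ω
|Z| = √(4.90² + 2.11²) = 5.34 Ω
∠Z = arctan(-2.11/4.90) = -23.3°
I = V/|Z| = 18.4 A
P = VI cos φ = 98 × 18.4 × cos(-23.3°) = 1.65 kW

1.65 kW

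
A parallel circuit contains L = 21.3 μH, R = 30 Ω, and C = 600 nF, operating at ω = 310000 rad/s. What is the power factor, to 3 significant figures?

X_L = ωL = 6.60 Ω
X_C = 1/(ωC) = 5.38 Ω
Parallel: admittances add. Y = 1/R + 1/(jωL) + jωC
Y = (0.0333 + j0.0346) S
|Y| = 0.0480 S → |Z| = 1/|Y| = 20.8 Ω, ∠Z = −∠Y = -46.0°
cos φ = cos(-46.0°) = 0.694

0.694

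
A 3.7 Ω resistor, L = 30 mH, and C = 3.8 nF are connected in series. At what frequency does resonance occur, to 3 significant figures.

ω₀ = 1/√(LC) = 1/√(0.03 × 3.8e-09) = 93660 rad/s
f₀ = ω₀/(2π) = 14.9 kHz

14.9 kHz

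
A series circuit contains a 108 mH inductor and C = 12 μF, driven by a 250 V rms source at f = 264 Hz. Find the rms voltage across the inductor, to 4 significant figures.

347.4 V

ω = 2πf = 1659 rad/s
X_L = ωL = 179.1 Ω
X_C = 1/(ωC) = 50.24 Ω
Net reactance X = X_L − X_C = 128.9 Ω
Z = j128.9 Ω
|Z| = √(0² + 128.9²) = 128.9 Ω
I = V/|Z| = 1.939 A
V_L = I·|Z_L| = 1.939 × 179.1 = 347.4 V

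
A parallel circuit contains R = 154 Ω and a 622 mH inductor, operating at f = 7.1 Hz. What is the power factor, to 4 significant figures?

0.1773

ω = 2πf = 44.61 rad/s
X_L = ωL = 27.75 Ω
Parallel: admittances add. Y = 1/R + 1/(jωL)
Y = (0.006494 − j0.03604) S
|Y| = 0.03662 S → |Z| = 1/|Y| = 27.31 Ω, ∠Z = −∠Y = 79.79°
cos φ = cos(79.79°) = 0.1773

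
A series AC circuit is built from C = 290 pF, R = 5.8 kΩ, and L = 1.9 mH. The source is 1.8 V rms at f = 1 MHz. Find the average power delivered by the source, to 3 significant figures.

ω = 2πf = 6.283e+06 rad/s
X_L = ωL = 11900 Ω
X_C = 1/(ωC) = 549 Ω
Net reactance X = X_L − X_C = 11400 Ω
Z = 5800 + j11400 Ω
|Z| = √(5800² + 11400²) = 12800 Ω
∠Z = arctan(11400/5800) = 63.0°
I = V/|Z| = 141 μA
P = VI cos φ = 1.8 × 0.000141 × cos(63.0°) = 115 μW

115 μW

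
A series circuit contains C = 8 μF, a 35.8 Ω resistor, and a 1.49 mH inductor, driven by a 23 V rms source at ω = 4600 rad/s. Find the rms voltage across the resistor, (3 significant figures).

20.0 V

X_L = ωL = 6.85 Ω
X_C = 1/(ωC) = 27.2 Ω
Net reactance X = X_L − X_C = -20.3 Ω
Z = 35.8 − j20.3 Ω
|Z| = √(35.8² + 20.3²) = 41.2 Ω
I = V/|Z| = 559 mA
V_R = I·|Z_R| = 0.559 × 35.8 = 20.0 V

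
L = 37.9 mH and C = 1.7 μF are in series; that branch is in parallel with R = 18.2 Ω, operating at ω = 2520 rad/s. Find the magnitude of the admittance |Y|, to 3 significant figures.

55.4 mS

X_L = ωL = 95.5 Ω
X_C = 1/(ωC) = 233 Ω
Branch 1: Z₁ = R = 18.2 Ω
Branch 2 (series LC): Z₂ = j(X_L − X_C) = −j138 Ω
Parallel: Z = Z₁Z₂/(Z₁+Z₂), |Z| = 18.0 Ω, ∠Z = -7.52°
|Y| = 1/|Z| = 55.4 mS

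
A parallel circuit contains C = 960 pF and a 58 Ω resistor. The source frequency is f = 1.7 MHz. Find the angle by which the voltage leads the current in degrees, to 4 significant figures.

ω = 2πf = 1.068e+07 rad/s
X_C = 1/(ωC) = 97.52 Ω
Parallel: admittances add. Y = 1/R + jωC
Y = (0.01724 + j0.01025) S
|Y| = 0.02006 S → |Z| = 1/|Y| = 49.85 Ω, ∠Z = −∠Y = -30.74°

-30.74°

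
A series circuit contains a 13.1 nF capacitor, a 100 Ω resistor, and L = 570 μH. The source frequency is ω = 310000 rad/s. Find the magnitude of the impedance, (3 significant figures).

X_L = ωL = 177 Ω
X_C = 1/(ωC) = 246 Ω
Net reactance X = X_L − X_C = -69.5 Ω
Z = 100 − j69.5 Ω
|Z| = √(100² + 69.5²) = 122 Ω

122 Ω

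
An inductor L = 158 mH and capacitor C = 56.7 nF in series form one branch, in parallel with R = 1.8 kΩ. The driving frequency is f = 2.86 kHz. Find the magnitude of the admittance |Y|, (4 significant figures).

ω = 2πf = 17970 rad/s
X_L = ωL = 2839 Ω
X_C = 1/(ωC) = 981.5 Ω
Branch 1: Z₁ = R = 1800 Ω
Branch 2 (series LC): Z₂ = j(X_L − X_C) = j1858 Ω
Parallel: Z = Z₁Z₂/(Z₁+Z₂), |Z| = 1293 Ω, ∠Z = 44.09°
|Y| = 1/|Z| = 773.6 μS

773.6 μS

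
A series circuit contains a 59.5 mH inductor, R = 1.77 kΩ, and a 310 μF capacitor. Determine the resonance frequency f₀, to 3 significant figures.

37.1 Hz

ω₀ = 1/√(LC) = 1/√(0.0595 × 0.00031) = 232.8 rad/s
f₀ = ω₀/(2π) = 37.1 Hz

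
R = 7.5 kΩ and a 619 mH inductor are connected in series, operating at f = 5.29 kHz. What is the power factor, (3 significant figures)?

0.342

ω = 2πf = 33240 rad/s
X_L = ωL = 20600 Ω
Z = 7500 + j20600 Ω
|Z| = √(7500² + 20600²) = 21900 Ω
∠Z = arctan(20600/7500) = 70.0°
cos φ = cos(70.0°) = 0.342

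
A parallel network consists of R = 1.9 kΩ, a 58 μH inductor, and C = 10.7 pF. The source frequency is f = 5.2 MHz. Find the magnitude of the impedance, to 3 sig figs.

1800 Ω

ω = 2πf = 3.267e+07 rad/s
X_L = ωL = 1900 Ω
X_C = 1/(ωC) = 2860 Ω
Parallel: admittances add. Y = 1/R + 1/(jωL) + jωC
Y = (0.000526 − j0.000178) S
|Y| = 0.000556 S → |Z| = 1/|Y| = 1800 Ω, ∠Z = −∠Y = 18.7°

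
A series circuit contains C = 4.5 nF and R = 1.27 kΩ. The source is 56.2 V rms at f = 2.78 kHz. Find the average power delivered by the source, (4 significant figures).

24.54 mW

ω = 2πf = 17470 rad/s
X_C = 1/(ωC) = 12720 Ω
Z = 1270 − j12720 Ω
|Z| = √(1270² + 12720²) = 12790 Ω
∠Z = arctan(-12720/1270) = -84.30°
I = V/|Z| = 4.396 mA
P = VI cos φ = 56.2 × 0.004396 × cos(-84.30°) = 24.54 mW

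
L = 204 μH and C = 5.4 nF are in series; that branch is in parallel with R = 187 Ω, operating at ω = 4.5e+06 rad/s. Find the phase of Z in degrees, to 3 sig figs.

X_L = ωL = 918 Ω
X_C = 1/(ωC) = 41.2 Ω
Branch 1: Z₁ = R = 187 Ω
Branch 2 (series LC): Z₂ = j(X_L − X_C) = j877 Ω
Parallel: Z = Z₁Z₂/(Z₁+Z₂), |Z| = 183 Ω, ∠Z = 12.0°

12.0°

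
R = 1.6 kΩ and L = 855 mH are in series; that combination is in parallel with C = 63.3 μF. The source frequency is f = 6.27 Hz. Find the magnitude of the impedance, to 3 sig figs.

391 Ω

ω = 2πf = 39.40 rad/s
X_L = ωL = 33.7 Ω
X_C = 1/(ωC) = 401 Ω
Branch 1 (R+jX_L): Z₁ = 1600 + j33.7 Ω, |Z₁| = 1600 Ω
Branch 2 (−jX_C): Z₂ = −j401 Ω
Parallel: Z = Z₁Z₂/(Z₁+Z₂), |Z| = 391 Ω, ∠Z = -75.9°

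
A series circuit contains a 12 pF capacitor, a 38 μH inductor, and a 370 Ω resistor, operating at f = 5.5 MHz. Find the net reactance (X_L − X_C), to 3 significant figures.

ω = 2πf = 3.456e+07 rad/s
X_L = ωL = 1310 Ω
X_C = 1/(ωC) = 2410 Ω
X = 1310 − 2410 = -1100 Ω

-1100 Ω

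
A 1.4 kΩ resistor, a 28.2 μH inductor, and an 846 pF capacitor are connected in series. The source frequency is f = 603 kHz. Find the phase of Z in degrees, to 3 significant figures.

-8.34°

ω = 2πf = 3.789e+06 rad/s
X_L = ωL = 107 Ω
X_C = 1/(ωC) = 312 Ω
Net reactance X = X_L − X_C = -205 Ω
Z = 1400 − j205 Ω
|Z| = √(1400² + 205²) = 1410 Ω
∠Z = arctan(-205/1400) = -8.34°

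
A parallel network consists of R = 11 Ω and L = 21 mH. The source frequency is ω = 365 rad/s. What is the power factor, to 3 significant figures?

X_L = ωL = 7.67 Ω
Parallel: admittances add. Y = 1/R + 1/(jωL)
Y = (0.0909 − j0.130) S
|Y| = 0.159 S → |Z| = 1/|Y| = 6.29 Ω, ∠Z = −∠Y = 55.1°
cos φ = cos(55.1°) = 0.572

0.572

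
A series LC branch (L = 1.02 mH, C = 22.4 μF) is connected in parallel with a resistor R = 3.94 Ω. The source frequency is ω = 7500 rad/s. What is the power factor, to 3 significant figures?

X_L = ωL = 7.65 Ω
X_C = 1/(ωC) = 5.95 Ω
Branch 1: Z₁ = R = 3.94 Ω
Branch 2 (series LC): Z₂ = j(X_L − X_C) = j1.70 Ω
Parallel: Z = Z₁Z₂/(Z₁+Z₂), |Z| = 1.56 Ω, ∠Z = 66.7°
cos φ = cos(66.7°) = 0.396

0.396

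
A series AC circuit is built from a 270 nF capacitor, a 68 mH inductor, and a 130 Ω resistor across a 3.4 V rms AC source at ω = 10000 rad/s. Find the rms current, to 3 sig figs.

10.1 mA

X_L = ωL = 680 Ω
X_C = 1/(ωC) = 370 Ω
Net reactance X = X_L − X_C = 310 Ω
Z = 130 + j310 Ω
|Z| = √(130² + 310²) = 336 Ω
I = V/|Z| = 3.4/336 = 10.1 mA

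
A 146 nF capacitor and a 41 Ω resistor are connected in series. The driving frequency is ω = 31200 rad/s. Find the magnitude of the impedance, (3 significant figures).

223 Ω

X_C = 1/(ωC) = 220 Ω
Z = 41.0 − j220 Ω
|Z| = √(41.0² + 220²) = 223 Ω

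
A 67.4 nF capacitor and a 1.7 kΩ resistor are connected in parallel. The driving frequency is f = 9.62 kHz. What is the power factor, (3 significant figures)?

0.143

ω = 2πf = 60440 rad/s
X_C = 1/(ωC) = 245 Ω
Parallel: admittances add. Y = 1/R + jωC
Y = (0.000588 + j0.00407) S
|Y| = 0.00412 S → |Z| = 1/|Y| = 243 Ω, ∠Z = −∠Y = -81.8°
cos φ = cos(-81.8°) = 0.143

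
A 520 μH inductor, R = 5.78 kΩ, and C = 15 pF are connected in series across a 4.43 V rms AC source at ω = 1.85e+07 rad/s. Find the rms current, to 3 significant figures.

X_L = ωL = 9620 Ω
X_C = 1/(ωC) = 3600 Ω
Net reactance X = X_L − X_C = 6020 Ω
Z = 5780 + j6020 Ω
|Z| = √(5780² + 6020²) = 8340 Ω
I = V/|Z| = 4.43/8340 = 531 μA

531 μA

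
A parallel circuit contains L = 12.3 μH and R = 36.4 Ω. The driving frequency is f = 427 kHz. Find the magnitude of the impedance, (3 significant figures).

ω = 2πf = 2.683e+06 rad/s
X_L = ωL = 33.0 Ω
Parallel: admittances add. Y = 1/R + 1/(jωL)
Y = (0.0275 − j0.0303) S
|Y| = 0.0409 S → |Z| = 1/|Y| = 24.4 Ω, ∠Z = −∠Y = 47.8°

24.4 Ω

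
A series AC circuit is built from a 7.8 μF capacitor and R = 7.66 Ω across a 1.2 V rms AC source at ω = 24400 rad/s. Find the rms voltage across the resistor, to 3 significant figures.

0.990 V

X_C = 1/(ωC) = 5.25 Ω
Z = 7.66 − j5.25 Ω
|Z| = √(7.66² + 5.25²) = 9.29 Ω
I = V/|Z| = 129 mA
V_R = I·|Z_R| = 0.129 × 7.66 = 0.990 V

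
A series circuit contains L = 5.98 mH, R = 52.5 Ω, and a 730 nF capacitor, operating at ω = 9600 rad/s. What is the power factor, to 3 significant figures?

0.524

X_L = ωL = 57.4 Ω
X_C = 1/(ωC) = 143 Ω
Net reactance X = X_L − X_C = -85.3 Ω
Z = 52.5 − j85.3 Ω
|Z| = √(52.5² + 85.3²) = 100 Ω
∠Z = arctan(-85.3/52.5) = -58.4°
cos φ = cos(-58.4°) = 0.524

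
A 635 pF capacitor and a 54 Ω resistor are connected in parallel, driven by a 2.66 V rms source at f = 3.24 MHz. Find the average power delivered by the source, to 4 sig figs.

ω = 2πf = 2.036e+07 rad/s
X_C = 1/(ωC) = 77.36 Ω
Parallel: admittances add. Y = 1/R + jωC
Y = (0.01852 + j0.01293) S
|Y| = 0.02258 S → |Z| = 1/|Y| = 44.28 Ω, ∠Z = −∠Y = -34.92°
I = V/|Z| = 60.07 mA
P = VI cos φ = 2.66 × 0.06007 × cos(-34.92°) = 131.0 mW

131.0 mW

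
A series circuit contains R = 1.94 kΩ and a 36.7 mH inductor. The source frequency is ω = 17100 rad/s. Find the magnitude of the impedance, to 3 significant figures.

2040 Ω

X_L = ωL = 628 Ω
Z = 1940 + j628 Ω
|Z| = √(1940² + 628²) = 2040 Ω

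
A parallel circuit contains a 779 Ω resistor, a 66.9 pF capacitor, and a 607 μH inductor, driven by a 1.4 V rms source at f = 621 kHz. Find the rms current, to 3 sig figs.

ω = 2πf = 3.902e+06 rad/s
X_L = ωL = 2370 Ω
X_C = 1/(ωC) = 3830 Ω
Parallel: admittances add. Y = 1/R + 1/(jωL) + jωC
Y = (0.00128 − j0.000161) S
|Y| = 0.00129 S → |Z| = 1/|Y| = 773 Ω, ∠Z = −∠Y = 7.16°
I = V/|Z| = 1.4/773 = 1.81 mA

1.81 mA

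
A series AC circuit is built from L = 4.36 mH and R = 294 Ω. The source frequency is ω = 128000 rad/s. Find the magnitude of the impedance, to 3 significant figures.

X_L = ωL = 558 Ω
Z = 294 + j558 Ω
|Z| = √(294² + 558²) = 631 Ω

631 Ω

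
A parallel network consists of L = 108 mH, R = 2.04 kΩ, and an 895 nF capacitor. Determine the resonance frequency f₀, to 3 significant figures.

512 Hz

ω₀ = 1/√(LC) = 1/√(0.108 × 8.95e-07) = 3216 rad/s
f₀ = ω₀/(2π) = 512 Hz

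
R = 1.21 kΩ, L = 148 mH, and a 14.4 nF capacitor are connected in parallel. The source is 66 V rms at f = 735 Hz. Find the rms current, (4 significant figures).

107.1 mA

ω = 2πf = 4618 rad/s
X_L = ωL = 683.5 Ω
X_C = 1/(ωC) = 15040 Ω
Parallel: admittances add. Y = 1/R + 1/(jωL) + jωC
Y = (0.0008264 − j0.001397) S
|Y| = 0.001623 S → |Z| = 1/|Y| = 616.2 Ω, ∠Z = −∠Y = 59.38°
I = V/|Z| = 66/616.2 = 107.1 mA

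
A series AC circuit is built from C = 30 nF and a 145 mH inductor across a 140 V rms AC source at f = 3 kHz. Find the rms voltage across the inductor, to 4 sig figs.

396.6 V

ω = 2πf = 18850 rad/s
X_L = ωL = 2733 Ω
X_C = 1/(ωC) = 1768 Ω
Net reactance X = X_L − X_C = 964.8 Ω
Z = j964.8 Ω
|Z| = √(0² + 964.8²) = 964.8 Ω
I = V/|Z| = 145.1 mA
V_L = I·|Z_L| = 0.1451 × 2733 = 396.6 V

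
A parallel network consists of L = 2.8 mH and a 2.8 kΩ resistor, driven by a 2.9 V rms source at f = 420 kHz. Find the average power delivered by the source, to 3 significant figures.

3.00 mW

ω = 2πf = 2.639e+06 rad/s
X_L = ωL = 7390 Ω
Parallel: admittances add. Y = 1/R + 1/(jωL)
Y = (0.000357 − j0.000135) S
|Y| = 0.000382 S → |Z| = 1/|Y| = 2620 Ω, ∠Z = −∠Y = 20.8°
I = V/|Z| = 1.11 mA
P = VI cos φ = 2.9 × 0.00111 × cos(20.8°) = 3.00 mW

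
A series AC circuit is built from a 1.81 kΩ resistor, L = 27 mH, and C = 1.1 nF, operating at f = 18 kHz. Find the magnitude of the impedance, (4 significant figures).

ω = 2πf = 113100 rad/s
X_L = ωL = 3054 Ω
X_C = 1/(ωC) = 8038 Ω
Net reactance X = X_L − X_C = -4985 Ω
Z = 1810 − j4985 Ω
|Z| = √(1810² + 4985²) = 5303 Ω

5303 Ω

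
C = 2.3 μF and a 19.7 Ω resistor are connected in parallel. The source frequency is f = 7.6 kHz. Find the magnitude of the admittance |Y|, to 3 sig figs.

ω = 2πf = 47750 rad/s
X_C = 1/(ωC) = 9.10 Ω
Parallel: admittances add. Y = 1/R + jωC
Y = (0.0508 + j0.110) S
|Y| = 0.121 S → |Z| = 1/|Y| = 8.26 Ω, ∠Z = −∠Y = -65.2°

121 mS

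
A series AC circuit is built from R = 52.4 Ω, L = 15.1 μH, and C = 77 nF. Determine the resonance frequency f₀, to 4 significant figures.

147.6 kHz

ω₀ = 1/√(LC) = 1/√(1.51e-05 × 7.7e-08) = 927400 rad/s
f₀ = ω₀/(2π) = 147.6 kHz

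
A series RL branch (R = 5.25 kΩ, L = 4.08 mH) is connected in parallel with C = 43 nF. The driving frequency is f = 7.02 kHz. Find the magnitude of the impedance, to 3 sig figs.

526 Ω

ω = 2πf = 44110 rad/s
X_L = ωL = 180 Ω
X_C = 1/(ωC) = 527 Ω
Branch 1 (R+jX_L): Z₁ = 5250 + j180 Ω, |Z₁| = 5250 Ω
Branch 2 (−jX_C): Z₂ = −j527 Ω
Parallel: Z = Z₁Z₂/(Z₁+Z₂), |Z| = 526 Ω, ∠Z = -84.3°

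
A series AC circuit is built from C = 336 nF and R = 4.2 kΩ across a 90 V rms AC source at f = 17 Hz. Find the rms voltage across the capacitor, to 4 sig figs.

88.99 V

ω = 2πf = 106.8 rad/s
X_C = 1/(ωC) = 27860 Ω
Z = 4200 − j27860 Ω
|Z| = √(4200² + 27860²) = 28180 Ω
I = V/|Z| = 3.194 mA
V_C = I·|Z_C| = 0.003194 × 27860 = 88.99 V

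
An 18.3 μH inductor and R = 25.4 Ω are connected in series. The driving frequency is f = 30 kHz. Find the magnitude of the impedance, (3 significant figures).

25.6 Ω

ω = 2πf = 188500 rad/s
X_L = ωL = 3.45 Ω
Z = 25.4 + j3.45 Ω
|Z| = √(25.4² + 3.45²) = 25.6 Ω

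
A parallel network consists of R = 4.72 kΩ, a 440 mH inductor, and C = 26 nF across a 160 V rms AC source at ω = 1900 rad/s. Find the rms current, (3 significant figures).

X_L = ωL = 836 Ω
X_C = 1/(ωC) = 20200 Ω
Parallel: admittances add. Y = 1/R + 1/(jωL) + jωC
Y = (0.000212 − j0.00115) S
|Y| = 0.00117 S → |Z| = 1/|Y| = 858 Ω, ∠Z = −∠Y = 79.5°
I = V/|Z| = 160/858 = 187 mA

187 mA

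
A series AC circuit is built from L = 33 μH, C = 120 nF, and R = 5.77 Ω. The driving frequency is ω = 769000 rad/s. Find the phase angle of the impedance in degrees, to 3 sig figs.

X_L = ωL = 25.4 Ω
X_C = 1/(ωC) = 10.8 Ω
Net reactance X = X_L − X_C = 14.5 Ω
Z = 5.77 + j14.5 Ω
|Z| = √(5.77² + 14.5²) = 15.6 Ω
∠Z = arctan(14.5/5.77) = 68.4°

68.4°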